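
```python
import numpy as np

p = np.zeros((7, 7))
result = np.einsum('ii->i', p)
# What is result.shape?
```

(7,)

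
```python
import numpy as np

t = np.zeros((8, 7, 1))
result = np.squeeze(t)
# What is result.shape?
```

(8, 7)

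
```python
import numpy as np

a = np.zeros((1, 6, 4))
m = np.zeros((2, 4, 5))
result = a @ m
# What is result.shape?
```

(2, 6, 5)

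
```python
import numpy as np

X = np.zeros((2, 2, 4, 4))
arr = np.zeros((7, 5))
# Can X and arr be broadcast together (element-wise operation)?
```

No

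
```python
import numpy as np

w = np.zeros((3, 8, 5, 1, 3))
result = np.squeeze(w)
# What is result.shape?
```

(3, 8, 5, 3)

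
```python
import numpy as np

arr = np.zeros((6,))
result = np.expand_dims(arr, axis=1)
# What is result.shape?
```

(6, 1)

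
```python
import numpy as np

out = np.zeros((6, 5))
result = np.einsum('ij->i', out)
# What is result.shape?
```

(6,)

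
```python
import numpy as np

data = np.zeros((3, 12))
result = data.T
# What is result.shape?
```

(12, 3)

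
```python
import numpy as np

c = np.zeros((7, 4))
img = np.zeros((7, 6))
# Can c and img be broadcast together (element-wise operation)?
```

No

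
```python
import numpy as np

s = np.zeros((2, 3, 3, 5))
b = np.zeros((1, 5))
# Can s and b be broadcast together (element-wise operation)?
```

Yes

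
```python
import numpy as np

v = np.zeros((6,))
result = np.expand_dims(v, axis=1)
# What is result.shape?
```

(6, 1)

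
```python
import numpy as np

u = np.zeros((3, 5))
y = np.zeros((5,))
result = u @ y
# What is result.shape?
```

(3,)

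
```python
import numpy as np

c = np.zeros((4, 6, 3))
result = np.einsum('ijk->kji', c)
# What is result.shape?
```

(3, 6, 4)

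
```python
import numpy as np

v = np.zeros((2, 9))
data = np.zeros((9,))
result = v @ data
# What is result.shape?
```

(2,)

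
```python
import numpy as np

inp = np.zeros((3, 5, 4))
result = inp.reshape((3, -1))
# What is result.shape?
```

(3, 20)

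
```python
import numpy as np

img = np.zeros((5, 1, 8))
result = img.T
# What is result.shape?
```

(8, 1, 5)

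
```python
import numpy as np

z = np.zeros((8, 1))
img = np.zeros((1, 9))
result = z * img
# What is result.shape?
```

(8, 9)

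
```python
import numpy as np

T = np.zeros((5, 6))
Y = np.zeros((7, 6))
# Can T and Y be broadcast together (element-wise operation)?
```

No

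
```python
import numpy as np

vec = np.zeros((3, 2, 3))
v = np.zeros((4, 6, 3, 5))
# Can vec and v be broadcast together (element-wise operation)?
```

No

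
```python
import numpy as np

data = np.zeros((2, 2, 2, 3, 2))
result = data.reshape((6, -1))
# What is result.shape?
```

(6, 8)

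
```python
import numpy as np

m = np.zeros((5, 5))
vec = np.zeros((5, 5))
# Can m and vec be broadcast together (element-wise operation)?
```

Yes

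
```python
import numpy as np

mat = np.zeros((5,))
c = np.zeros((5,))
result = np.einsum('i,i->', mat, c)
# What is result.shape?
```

()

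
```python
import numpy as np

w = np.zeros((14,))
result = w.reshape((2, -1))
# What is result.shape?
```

(2, 7)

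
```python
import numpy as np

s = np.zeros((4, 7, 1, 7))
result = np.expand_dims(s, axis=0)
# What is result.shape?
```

(1, 4, 7, 1, 7)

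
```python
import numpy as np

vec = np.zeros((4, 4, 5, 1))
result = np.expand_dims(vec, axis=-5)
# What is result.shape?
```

(1, 4, 4, 5, 1)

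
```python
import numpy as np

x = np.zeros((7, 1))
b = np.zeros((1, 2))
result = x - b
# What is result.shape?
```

(7, 2)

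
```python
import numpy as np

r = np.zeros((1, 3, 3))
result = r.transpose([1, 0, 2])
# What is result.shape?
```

(3, 1, 3)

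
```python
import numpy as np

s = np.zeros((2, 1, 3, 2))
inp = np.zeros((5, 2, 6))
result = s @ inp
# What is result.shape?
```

(2, 5, 3, 6)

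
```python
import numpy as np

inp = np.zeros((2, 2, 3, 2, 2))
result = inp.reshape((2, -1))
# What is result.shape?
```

(2, 24)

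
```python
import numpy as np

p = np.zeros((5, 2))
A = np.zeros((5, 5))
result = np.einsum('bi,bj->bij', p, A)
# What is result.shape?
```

(5, 2, 5)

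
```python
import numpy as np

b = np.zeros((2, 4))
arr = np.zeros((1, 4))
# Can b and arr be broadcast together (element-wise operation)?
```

Yes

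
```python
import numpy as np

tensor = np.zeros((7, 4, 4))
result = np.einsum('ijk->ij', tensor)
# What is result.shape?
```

(7, 4)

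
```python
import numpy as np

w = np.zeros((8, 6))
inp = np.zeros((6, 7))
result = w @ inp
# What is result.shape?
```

(8, 7)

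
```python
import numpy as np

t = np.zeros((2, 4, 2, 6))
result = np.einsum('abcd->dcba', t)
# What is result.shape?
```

(6, 2, 4, 2)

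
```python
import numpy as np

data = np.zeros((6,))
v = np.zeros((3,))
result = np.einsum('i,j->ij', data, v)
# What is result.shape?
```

(6, 3)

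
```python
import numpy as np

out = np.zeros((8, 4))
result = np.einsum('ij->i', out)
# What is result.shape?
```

(8,)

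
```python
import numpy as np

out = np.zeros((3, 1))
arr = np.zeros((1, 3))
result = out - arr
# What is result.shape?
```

(3, 3)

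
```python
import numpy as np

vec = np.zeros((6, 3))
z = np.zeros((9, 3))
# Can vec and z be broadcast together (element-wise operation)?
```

No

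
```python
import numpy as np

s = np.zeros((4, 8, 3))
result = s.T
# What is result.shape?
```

(3, 8, 4)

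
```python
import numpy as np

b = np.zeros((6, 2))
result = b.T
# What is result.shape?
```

(2, 6)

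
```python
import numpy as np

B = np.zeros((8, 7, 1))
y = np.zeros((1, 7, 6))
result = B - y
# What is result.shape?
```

(8, 7, 6)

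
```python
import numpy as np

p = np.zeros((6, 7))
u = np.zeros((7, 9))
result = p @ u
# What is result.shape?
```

(6, 9)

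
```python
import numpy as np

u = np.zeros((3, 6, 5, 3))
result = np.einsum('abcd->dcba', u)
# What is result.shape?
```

(3, 5, 6, 3)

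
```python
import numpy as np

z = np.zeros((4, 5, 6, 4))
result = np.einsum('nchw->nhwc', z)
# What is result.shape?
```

(4, 6, 4, 5)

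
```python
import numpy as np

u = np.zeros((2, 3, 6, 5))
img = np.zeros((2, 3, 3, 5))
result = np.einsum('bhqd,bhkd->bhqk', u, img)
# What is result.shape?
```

(2, 3, 6, 3)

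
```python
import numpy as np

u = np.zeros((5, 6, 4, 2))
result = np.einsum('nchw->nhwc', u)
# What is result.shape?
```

(5, 4, 2, 6)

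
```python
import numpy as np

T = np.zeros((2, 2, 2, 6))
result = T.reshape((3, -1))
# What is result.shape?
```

(3, 16)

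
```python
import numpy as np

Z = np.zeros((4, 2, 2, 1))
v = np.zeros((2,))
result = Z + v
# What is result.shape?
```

(4, 2, 2, 2)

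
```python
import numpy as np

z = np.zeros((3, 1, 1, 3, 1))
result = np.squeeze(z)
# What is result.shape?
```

(3, 3)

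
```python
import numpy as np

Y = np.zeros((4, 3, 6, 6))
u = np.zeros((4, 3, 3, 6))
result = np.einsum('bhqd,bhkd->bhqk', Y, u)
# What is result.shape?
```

(4, 3, 6, 3)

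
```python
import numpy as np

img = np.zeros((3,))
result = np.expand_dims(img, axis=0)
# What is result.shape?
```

(1, 3)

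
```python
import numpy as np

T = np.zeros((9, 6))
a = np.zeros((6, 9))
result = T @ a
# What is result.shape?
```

(9, 9)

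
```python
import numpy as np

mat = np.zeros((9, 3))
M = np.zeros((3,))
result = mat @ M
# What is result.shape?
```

(9,)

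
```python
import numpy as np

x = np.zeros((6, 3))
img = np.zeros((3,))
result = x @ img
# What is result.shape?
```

(6,)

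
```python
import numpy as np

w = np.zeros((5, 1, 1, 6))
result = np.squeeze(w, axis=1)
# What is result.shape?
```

(5, 1, 6)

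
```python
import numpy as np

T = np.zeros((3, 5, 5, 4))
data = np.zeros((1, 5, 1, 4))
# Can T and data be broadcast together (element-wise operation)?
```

Yes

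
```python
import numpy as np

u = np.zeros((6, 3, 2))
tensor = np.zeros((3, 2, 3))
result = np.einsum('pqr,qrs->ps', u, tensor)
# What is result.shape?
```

(6, 3)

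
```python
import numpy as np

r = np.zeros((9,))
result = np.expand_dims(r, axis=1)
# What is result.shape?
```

(9, 1)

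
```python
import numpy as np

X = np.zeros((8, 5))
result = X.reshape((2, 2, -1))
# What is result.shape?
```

(2, 2, 10)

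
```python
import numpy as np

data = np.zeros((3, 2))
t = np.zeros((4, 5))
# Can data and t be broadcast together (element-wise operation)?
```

No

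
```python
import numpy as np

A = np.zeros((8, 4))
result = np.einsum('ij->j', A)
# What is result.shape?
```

(4,)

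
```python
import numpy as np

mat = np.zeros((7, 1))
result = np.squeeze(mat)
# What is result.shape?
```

(7,)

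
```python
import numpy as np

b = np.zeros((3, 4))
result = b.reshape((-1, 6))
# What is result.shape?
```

(2, 6)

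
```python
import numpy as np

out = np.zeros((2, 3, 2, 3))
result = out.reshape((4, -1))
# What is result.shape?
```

(4, 9)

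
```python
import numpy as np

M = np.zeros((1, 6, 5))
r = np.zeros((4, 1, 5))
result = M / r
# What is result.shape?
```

(4, 6, 5)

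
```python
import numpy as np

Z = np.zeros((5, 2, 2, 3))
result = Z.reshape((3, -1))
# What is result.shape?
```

(3, 20)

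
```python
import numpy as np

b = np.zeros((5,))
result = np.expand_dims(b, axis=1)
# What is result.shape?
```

(5, 1)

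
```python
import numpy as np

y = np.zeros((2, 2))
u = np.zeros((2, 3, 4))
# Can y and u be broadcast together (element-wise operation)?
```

No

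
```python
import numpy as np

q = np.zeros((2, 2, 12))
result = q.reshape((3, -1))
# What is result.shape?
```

(3, 16)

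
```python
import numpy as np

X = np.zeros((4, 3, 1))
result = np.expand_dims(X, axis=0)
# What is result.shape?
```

(1, 4, 3, 1)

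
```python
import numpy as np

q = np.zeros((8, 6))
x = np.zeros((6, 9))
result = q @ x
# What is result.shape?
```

(8, 9)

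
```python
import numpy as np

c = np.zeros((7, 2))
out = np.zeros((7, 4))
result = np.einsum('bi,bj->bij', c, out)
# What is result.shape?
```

(7, 2, 4)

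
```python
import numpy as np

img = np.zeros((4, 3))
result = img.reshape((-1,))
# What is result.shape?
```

(12,)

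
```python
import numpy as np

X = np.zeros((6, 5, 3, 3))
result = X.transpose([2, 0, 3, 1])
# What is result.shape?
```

(3, 6, 3, 5)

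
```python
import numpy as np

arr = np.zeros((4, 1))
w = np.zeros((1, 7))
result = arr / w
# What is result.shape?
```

(4, 7)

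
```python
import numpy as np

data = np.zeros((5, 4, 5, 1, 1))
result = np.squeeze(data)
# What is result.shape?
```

(5, 4, 5)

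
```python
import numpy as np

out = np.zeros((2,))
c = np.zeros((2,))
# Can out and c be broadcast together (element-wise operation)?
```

Yes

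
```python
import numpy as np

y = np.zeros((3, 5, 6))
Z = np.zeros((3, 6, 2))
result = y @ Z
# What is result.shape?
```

(3, 5, 2)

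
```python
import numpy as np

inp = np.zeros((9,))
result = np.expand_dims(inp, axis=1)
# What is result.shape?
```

(9, 1)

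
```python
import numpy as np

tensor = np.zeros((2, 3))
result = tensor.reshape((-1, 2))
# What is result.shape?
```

(3, 2)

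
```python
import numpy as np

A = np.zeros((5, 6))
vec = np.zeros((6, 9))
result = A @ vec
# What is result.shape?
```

(5, 9)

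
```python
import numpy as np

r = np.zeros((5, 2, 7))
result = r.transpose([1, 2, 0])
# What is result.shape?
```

(2, 7, 5)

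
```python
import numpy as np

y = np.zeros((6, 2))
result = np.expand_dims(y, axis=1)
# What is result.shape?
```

(6, 1, 2)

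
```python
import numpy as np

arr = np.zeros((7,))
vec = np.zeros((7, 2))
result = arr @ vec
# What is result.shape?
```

(2,)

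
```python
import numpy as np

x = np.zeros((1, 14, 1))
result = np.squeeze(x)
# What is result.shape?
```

(14,)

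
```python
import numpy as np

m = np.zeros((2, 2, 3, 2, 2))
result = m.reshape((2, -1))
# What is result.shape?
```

(2, 24)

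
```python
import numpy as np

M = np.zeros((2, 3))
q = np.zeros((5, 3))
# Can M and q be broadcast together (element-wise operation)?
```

No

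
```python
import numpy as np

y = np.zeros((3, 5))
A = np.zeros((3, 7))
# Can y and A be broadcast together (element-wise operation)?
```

No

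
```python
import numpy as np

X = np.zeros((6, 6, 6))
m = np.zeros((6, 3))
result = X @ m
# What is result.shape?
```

(6, 6, 3)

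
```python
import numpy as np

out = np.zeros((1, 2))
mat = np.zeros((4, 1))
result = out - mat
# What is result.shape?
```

(4, 2)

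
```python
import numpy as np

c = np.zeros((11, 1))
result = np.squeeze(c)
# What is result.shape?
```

(11,)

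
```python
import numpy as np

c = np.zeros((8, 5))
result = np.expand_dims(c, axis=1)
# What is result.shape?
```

(8, 1, 5)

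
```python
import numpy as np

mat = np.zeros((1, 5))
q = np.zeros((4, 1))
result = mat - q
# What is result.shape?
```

(4, 5)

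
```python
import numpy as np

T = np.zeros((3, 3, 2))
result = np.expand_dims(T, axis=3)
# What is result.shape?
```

(3, 3, 2, 1)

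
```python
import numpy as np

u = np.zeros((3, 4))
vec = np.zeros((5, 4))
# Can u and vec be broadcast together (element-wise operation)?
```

No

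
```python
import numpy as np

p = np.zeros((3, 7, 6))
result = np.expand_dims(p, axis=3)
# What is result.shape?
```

(3, 7, 6, 1)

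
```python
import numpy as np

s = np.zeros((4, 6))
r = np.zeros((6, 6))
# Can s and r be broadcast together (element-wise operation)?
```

No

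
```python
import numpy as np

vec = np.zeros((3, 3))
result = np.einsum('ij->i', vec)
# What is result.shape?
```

(3,)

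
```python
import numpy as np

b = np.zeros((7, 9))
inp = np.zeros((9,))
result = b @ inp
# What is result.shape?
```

(7,)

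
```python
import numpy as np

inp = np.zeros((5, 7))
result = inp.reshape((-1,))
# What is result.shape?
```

(35,)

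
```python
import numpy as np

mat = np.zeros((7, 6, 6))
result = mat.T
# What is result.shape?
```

(6, 6, 7)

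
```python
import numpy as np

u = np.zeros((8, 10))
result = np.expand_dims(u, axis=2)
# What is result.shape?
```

(8, 10, 1)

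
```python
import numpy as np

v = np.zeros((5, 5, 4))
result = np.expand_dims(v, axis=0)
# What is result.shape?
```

(1, 5, 5, 4)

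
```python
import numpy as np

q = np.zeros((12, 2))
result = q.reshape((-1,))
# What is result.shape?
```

(24,)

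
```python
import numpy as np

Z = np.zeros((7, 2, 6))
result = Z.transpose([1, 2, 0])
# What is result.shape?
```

(2, 6, 7)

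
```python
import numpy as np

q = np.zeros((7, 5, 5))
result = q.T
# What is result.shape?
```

(5, 5, 7)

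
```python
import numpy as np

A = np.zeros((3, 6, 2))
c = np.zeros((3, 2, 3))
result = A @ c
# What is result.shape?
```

(3, 6, 3)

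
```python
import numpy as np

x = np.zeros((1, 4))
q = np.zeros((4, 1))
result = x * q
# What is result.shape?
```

(4, 4)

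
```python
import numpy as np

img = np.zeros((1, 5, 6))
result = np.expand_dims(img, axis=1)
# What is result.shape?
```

(1, 1, 5, 6)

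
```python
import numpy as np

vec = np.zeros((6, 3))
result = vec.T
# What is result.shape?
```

(3, 6)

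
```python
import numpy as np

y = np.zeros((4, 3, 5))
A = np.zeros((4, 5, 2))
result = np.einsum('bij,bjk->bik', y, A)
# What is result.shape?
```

(4, 3, 2)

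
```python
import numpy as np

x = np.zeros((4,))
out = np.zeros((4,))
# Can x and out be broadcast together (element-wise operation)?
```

Yes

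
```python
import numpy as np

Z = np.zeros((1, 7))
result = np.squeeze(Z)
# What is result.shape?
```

(7,)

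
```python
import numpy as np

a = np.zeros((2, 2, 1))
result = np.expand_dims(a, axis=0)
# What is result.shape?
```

(1, 2, 2, 1)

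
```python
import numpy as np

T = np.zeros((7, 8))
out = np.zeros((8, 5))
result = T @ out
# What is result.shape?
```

(7, 5)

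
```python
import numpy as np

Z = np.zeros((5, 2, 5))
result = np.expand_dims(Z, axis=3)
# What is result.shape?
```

(5, 2, 5, 1)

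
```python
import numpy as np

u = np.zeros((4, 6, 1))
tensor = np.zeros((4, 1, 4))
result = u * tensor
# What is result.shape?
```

(4, 6, 4)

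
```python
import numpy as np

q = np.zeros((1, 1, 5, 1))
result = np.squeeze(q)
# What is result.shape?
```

(5,)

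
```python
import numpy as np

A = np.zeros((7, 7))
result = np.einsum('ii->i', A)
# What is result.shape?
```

(7,)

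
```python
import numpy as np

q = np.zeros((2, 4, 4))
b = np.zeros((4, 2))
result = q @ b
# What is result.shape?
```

(2, 4, 2)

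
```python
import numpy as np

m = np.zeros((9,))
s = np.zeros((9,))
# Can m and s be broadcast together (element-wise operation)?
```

Yes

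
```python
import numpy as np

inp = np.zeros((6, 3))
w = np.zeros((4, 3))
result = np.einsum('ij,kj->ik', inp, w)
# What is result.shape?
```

(6, 4)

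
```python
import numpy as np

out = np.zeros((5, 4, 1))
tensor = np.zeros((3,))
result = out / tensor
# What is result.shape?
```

(5, 4, 3)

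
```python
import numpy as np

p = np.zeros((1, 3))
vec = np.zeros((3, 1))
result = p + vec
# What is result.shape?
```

(3, 3)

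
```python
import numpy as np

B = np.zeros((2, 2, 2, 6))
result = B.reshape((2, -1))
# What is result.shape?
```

(2, 24)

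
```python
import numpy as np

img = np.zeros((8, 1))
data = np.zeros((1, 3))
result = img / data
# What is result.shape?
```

(8, 3)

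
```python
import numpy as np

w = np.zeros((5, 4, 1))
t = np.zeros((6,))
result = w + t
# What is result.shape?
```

(5, 4, 6)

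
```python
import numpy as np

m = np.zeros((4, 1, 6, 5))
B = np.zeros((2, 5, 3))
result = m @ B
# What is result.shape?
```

(4, 2, 6, 3)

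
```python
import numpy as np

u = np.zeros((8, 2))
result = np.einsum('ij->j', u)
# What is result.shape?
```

(2,)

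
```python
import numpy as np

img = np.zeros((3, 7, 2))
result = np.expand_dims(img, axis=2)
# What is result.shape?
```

(3, 7, 1, 2)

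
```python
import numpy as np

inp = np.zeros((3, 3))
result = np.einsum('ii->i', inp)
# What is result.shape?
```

(3,)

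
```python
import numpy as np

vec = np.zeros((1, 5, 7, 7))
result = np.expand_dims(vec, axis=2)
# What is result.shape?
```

(1, 5, 1, 7, 7)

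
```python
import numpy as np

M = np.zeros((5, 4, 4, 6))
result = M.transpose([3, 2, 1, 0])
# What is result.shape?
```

(6, 4, 4, 5)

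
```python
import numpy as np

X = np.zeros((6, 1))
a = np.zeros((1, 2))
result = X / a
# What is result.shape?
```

(6, 2)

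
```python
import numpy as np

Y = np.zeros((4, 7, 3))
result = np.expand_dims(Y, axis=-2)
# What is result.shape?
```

(4, 7, 1, 3)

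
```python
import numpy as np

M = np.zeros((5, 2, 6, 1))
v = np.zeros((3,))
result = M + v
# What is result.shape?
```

(5, 2, 6, 3)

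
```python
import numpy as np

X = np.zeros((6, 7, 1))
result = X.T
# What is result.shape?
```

(1, 7, 6)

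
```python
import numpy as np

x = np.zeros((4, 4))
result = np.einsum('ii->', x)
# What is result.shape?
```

()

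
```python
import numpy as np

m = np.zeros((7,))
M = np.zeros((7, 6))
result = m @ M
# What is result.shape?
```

(6,)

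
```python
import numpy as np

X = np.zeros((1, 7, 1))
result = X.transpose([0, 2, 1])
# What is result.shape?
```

(1, 1, 7)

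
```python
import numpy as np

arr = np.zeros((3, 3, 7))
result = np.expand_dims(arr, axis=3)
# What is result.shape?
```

(3, 3, 7, 1)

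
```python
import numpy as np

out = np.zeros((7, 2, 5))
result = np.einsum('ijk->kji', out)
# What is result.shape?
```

(5, 2, 7)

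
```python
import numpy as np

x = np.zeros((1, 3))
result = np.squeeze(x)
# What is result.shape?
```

(3,)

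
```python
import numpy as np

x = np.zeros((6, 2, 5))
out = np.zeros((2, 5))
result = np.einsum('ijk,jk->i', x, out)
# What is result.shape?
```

(6,)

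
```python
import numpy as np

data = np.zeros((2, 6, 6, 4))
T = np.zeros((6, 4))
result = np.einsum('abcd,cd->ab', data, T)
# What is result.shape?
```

(2, 6)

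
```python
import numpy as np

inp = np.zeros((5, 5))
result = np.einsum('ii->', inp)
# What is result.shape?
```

()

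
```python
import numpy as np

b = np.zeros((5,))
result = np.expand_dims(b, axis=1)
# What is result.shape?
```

(5, 1)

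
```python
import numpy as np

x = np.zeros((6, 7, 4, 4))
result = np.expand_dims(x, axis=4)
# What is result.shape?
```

(6, 7, 4, 4, 1)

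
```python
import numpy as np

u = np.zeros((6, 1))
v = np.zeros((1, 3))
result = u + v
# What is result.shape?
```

(6, 3)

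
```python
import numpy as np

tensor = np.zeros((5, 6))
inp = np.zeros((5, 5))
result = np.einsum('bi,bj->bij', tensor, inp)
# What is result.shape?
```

(5, 6, 5)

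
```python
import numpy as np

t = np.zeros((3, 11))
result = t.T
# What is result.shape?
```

(11, 3)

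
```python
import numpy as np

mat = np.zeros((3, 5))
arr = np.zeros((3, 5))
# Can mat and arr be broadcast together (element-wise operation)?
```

Yes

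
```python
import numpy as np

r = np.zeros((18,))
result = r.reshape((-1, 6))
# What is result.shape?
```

(3, 6)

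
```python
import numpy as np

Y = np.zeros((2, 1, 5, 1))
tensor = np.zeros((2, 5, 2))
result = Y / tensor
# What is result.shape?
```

(2, 2, 5, 2)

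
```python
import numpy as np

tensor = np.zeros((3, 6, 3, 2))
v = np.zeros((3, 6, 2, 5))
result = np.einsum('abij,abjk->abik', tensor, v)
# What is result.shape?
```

(3, 6, 3, 5)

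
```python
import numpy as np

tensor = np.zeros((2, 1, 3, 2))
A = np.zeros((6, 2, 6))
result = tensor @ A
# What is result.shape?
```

(2, 6, 3, 6)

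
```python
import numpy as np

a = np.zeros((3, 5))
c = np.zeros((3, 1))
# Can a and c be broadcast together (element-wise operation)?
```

Yes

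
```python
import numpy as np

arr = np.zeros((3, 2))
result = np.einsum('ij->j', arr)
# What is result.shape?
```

(2,)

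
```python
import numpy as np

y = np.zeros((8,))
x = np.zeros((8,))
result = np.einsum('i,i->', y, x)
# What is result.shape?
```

()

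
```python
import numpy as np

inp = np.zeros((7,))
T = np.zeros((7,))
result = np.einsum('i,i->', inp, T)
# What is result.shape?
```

()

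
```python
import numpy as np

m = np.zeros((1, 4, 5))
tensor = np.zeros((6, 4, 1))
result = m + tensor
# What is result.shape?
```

(6, 4, 5)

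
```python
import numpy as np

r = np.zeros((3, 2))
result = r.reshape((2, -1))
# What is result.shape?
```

(2, 3)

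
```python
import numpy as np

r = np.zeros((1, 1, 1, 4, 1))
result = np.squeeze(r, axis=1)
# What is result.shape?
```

(1, 1, 4, 1)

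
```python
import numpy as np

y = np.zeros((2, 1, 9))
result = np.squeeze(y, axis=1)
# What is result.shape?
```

(2, 9)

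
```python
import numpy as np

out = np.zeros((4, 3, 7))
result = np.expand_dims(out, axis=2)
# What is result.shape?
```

(4, 3, 1, 7)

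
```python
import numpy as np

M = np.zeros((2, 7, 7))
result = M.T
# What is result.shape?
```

(7, 7, 2)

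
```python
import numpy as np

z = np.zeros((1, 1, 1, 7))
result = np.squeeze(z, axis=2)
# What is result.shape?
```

(1, 1, 7)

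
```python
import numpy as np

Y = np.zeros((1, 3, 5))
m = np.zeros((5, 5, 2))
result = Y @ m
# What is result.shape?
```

(5, 3, 2)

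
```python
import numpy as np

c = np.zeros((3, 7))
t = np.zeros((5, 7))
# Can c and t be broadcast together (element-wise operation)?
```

No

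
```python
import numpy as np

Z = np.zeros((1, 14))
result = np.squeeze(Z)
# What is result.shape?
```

(14,)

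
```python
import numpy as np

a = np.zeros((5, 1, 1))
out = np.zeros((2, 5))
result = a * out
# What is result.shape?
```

(5, 2, 5)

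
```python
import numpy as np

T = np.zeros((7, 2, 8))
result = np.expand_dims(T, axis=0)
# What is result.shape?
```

(1, 7, 2, 8)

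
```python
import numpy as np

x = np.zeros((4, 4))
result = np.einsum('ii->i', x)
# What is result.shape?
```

(4,)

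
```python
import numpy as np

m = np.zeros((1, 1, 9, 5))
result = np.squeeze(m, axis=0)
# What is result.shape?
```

(1, 9, 5)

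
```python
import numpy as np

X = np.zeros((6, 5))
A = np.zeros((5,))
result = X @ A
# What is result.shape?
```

(6,)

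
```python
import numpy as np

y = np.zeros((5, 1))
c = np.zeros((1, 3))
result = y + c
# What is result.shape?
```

(5, 3)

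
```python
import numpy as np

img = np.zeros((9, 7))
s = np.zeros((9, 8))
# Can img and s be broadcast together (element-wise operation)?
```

No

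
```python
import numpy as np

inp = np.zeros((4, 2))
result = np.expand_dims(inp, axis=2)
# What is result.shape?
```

(4, 2, 1)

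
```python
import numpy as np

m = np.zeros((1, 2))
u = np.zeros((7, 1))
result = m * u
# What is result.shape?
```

(7, 2)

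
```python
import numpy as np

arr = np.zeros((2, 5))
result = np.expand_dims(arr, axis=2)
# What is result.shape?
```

(2, 5, 1)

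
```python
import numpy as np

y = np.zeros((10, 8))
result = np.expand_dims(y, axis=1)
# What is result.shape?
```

(10, 1, 8)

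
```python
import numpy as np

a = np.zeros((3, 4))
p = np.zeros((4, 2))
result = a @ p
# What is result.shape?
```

(3, 2)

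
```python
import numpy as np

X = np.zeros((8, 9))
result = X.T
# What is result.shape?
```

(9, 8)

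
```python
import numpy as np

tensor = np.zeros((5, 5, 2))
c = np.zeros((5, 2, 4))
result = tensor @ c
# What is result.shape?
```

(5, 5, 4)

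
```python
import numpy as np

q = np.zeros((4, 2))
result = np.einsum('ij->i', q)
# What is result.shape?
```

(4,)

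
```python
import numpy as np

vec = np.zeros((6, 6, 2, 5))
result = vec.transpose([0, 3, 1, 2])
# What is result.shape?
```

(6, 5, 6, 2)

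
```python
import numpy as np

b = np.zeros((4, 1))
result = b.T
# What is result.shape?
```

(1, 4)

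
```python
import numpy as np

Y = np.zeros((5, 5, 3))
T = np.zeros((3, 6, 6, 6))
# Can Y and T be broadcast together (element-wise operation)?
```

No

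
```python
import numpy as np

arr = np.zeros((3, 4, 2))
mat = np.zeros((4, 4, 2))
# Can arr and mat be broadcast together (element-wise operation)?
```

No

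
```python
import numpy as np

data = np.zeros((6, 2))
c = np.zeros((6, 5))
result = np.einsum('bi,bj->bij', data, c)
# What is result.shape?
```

(6, 2, 5)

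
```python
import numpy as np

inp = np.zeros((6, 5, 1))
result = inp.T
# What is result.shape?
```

(1, 5, 6)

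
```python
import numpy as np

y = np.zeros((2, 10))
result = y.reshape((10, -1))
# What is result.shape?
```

(10, 2)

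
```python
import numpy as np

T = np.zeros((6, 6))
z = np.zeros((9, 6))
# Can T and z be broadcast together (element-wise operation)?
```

No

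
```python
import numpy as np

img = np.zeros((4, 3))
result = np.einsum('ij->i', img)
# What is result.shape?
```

(4,)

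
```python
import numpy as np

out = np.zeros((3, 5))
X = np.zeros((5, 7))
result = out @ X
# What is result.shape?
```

(3, 7)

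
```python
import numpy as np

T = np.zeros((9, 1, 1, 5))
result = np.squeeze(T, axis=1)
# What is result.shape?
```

(9, 1, 5)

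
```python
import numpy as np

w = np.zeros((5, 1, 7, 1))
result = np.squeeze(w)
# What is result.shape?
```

(5, 7)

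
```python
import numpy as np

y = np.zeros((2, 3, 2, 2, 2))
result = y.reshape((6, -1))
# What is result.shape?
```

(6, 8)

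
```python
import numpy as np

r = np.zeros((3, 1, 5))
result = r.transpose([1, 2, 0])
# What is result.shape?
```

(1, 5, 3)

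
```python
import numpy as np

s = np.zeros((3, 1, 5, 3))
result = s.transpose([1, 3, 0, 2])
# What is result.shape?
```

(1, 3, 3, 5)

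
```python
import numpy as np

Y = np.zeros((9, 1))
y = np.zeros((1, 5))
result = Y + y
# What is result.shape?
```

(9, 5)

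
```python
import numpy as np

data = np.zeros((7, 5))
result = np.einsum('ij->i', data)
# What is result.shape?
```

(7,)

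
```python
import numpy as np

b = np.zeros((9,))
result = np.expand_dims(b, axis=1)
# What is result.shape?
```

(9, 1)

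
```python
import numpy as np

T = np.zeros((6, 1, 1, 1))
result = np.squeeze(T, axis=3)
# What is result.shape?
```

(6, 1, 1)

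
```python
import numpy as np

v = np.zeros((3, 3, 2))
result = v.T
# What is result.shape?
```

(2, 3, 3)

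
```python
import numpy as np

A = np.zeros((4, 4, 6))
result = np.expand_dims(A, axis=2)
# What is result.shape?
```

(4, 4, 1, 6)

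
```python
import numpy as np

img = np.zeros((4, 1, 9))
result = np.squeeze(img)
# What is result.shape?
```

(4, 9)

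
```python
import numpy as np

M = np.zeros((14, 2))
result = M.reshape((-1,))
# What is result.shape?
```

(28,)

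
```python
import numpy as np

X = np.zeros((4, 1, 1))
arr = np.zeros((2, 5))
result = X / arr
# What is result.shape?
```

(4, 2, 5)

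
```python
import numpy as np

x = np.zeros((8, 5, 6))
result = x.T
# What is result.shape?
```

(6, 5, 8)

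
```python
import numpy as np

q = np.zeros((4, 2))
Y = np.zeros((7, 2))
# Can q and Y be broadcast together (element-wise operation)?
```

No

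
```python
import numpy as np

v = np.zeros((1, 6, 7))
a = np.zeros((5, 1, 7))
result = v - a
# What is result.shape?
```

(5, 6, 7)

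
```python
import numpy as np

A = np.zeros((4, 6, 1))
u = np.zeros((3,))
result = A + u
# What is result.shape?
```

(4, 6, 3)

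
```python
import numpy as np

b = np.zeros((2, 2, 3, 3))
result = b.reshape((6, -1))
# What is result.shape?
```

(6, 6)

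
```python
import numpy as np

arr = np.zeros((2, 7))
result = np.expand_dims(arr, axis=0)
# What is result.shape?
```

(1, 2, 7)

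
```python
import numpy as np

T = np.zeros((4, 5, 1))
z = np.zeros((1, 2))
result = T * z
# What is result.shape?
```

(4, 5, 2)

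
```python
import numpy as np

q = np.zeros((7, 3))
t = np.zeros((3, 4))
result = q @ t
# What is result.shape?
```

(7, 4)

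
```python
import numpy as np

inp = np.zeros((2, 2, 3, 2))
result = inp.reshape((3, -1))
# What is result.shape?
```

(3, 8)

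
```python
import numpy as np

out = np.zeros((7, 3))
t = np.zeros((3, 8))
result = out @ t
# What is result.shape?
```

(7, 8)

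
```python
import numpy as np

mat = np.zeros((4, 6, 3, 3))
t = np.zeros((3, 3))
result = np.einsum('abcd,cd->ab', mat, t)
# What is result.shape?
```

(4, 6)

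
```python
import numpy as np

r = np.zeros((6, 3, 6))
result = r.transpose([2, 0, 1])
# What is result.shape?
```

(6, 6, 3)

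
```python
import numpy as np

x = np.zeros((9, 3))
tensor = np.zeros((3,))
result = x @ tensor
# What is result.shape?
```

(9,)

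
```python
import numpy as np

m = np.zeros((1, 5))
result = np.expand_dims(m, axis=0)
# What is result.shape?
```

(1, 1, 5)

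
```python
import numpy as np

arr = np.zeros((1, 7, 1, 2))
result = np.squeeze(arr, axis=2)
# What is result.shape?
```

(1, 7, 2)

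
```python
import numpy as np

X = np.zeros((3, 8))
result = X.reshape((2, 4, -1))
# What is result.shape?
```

(2, 4, 3)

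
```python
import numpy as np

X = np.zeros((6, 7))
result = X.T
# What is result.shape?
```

(7, 6)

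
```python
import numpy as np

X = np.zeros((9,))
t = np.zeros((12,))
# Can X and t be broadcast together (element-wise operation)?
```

No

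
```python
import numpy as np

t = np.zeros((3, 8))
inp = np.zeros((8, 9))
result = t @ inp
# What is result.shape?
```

(3, 9)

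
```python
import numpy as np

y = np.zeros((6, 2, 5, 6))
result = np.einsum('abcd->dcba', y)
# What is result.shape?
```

(6, 5, 2, 6)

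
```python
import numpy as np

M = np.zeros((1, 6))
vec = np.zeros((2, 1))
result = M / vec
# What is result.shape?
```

(2, 6)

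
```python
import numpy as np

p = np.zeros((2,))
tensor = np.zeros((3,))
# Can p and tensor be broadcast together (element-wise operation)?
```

No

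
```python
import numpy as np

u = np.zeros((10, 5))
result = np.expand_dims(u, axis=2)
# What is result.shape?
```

(10, 5, 1)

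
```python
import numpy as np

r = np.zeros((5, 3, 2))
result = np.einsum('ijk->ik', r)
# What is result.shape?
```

(5, 2)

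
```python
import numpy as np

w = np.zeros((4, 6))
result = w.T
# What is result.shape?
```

(6, 4)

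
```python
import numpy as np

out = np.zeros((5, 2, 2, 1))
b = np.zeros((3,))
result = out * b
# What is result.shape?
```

(5, 2, 2, 3)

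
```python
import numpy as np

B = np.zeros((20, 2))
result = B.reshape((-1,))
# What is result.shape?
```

(40,)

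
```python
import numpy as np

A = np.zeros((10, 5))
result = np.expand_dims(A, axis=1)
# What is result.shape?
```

(10, 1, 5)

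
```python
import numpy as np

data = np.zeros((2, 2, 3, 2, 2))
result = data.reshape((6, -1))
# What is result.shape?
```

(6, 8)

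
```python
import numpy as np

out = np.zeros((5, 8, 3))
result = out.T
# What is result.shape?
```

(3, 8, 5)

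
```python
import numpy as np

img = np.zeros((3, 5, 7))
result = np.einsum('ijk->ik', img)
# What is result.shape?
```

(3, 7)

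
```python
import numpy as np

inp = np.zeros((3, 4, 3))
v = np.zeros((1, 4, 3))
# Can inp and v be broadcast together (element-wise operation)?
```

Yes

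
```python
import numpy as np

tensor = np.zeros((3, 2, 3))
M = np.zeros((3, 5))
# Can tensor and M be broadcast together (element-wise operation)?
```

No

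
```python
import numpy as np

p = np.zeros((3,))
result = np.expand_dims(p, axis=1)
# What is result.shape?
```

(3, 1)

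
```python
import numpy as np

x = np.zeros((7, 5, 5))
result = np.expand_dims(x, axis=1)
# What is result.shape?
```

(7, 1, 5, 5)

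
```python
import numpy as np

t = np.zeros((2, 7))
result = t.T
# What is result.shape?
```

(7, 2)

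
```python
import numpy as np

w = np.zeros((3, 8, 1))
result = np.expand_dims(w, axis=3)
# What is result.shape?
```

(3, 8, 1, 1)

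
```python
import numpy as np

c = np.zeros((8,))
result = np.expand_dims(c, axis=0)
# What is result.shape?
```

(1, 8)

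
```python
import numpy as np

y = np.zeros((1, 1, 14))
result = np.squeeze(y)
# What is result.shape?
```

(14,)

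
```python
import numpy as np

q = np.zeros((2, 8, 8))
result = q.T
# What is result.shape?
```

(8, 8, 2)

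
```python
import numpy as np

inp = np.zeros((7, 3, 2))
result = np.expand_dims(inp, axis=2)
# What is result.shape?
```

(7, 3, 1, 2)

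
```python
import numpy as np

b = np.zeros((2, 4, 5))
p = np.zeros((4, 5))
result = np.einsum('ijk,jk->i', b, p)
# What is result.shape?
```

(2,)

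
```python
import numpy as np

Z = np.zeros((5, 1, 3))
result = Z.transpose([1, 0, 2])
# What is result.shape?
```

(1, 5, 3)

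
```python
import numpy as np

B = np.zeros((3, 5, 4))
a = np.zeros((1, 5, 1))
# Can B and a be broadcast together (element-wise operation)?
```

Yes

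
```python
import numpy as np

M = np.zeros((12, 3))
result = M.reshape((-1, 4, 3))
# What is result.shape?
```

(3, 4, 3)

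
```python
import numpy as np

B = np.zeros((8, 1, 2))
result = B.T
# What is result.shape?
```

(2, 1, 8)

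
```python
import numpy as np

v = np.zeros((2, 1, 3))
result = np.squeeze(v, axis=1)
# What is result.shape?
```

(2, 3)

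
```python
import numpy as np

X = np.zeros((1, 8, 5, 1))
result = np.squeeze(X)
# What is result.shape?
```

(8, 5)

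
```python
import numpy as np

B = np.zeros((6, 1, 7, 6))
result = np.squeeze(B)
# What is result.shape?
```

(6, 7, 6)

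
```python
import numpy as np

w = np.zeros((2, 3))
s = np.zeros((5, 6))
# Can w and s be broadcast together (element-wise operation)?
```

No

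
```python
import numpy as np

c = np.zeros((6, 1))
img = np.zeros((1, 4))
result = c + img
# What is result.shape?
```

(6, 4)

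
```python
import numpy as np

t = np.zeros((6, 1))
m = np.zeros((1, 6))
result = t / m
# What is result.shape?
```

(6, 6)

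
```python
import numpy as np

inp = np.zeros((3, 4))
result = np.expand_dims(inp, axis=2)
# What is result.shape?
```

(3, 4, 1)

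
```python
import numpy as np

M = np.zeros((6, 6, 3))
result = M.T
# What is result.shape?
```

(3, 6, 6)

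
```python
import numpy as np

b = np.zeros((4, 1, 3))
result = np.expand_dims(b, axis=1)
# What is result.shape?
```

(4, 1, 1, 3)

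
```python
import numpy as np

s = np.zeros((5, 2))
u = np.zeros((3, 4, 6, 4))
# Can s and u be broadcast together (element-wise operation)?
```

No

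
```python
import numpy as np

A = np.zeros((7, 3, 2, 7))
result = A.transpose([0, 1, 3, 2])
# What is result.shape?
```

(7, 3, 7, 2)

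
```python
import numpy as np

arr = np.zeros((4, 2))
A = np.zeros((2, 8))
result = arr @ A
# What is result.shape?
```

(4, 8)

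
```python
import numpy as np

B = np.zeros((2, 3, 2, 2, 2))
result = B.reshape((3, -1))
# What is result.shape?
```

(3, 16)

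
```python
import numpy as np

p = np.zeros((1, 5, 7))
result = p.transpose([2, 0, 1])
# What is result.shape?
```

(7, 1, 5)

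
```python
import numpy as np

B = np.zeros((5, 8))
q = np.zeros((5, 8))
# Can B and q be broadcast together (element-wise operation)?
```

Yes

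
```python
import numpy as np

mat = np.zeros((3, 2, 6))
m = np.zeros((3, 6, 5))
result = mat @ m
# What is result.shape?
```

(3, 2, 5)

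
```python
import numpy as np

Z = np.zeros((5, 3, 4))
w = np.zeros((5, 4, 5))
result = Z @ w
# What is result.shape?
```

(5, 3, 5)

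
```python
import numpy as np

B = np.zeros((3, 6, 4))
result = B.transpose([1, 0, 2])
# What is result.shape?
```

(6, 3, 4)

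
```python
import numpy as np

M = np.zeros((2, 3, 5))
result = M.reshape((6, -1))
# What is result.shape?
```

(6, 5)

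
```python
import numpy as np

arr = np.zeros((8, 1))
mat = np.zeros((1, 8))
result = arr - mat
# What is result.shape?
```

(8, 8)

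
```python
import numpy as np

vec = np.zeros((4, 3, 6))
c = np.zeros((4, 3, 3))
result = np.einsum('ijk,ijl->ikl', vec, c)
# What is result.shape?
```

(4, 6, 3)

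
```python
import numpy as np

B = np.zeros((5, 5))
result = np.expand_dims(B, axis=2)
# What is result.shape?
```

(5, 5, 1)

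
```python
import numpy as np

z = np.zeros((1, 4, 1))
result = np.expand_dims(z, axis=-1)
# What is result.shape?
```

(1, 4, 1, 1)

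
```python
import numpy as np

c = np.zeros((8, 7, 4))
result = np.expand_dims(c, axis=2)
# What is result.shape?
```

(8, 7, 1, 4)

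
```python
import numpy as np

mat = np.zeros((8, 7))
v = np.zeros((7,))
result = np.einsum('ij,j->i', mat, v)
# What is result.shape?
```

(8,)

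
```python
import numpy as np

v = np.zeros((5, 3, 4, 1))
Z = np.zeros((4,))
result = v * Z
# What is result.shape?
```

(5, 3, 4, 4)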